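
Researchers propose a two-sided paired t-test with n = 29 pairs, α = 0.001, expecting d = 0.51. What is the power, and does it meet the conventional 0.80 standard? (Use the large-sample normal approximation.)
Power ≈ 0.29; the study is underpowered (power < 0.80)

Power calculation (paired t-test, normal approximation):
z_β = d · √n - z_{α/2}
z_β = 0.51 · √29 - 3.291
z_β = 0.51 · 5.385 - 3.291
z_β = -0.544

Power = Φ(z_β) = Φ(-0.544) ≈ 0.293

Effect size d = 0.51 is medium by Cohen's convention (0.2/0.5/0.8).

Threshold: power ≥ 0.80 is conventionally adequate.
Power ≈ 0.29 → the study is underpowered (power < 0.80).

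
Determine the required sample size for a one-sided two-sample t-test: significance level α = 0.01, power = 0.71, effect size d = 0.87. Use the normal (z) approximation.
n = 22 per group

Sample size formula (two-sample t-test, normal approximation):
n = 2 · ((z_α + z_β) / d)²

z_α = 2.326 (for α = 0.01, one-sided)
z_β = 0.553 (for power = 0.71)
d = 0.87

n = 2 · ((2.326 + 0.553) / 0.87)²
n = 2 · (3.309)²
n ≈ 21.90
Round up to the next whole number: n = 22 per group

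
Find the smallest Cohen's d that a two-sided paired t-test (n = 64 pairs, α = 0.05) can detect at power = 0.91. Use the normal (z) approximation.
d ≈ 0.41

Minimum detectable effect (paired t-test, normal approximation):
d = (z_{α/2} + z_β) / √n
d = (1.960 + 1.341) / √64
d = 3.301 / 8.000
d ≈ 0.41

By Cohen's convention (0.2 small / 0.5 medium / 0.8 large): small effect.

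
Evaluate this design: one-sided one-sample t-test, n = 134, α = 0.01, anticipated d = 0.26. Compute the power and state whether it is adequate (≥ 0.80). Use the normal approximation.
Power ≈ 0.75; the study is underpowered (power < 0.80)

Power calculation (one-sample t-test, normal approximation):
z_β = d · √n - z_α
z_β = 0.26 · √134 - 2.326
z_β = 0.26 · 11.576 - 2.326
z_β = 0.683

Power = Φ(z_β) = Φ(0.683) ≈ 0.753

Effect size d = 0.26 is small by Cohen's convention (0.2/0.5/0.8).

Threshold: power ≥ 0.80 is conventionally adequate.
Power ≈ 0.75 → the study is underpowered (power < 0.80).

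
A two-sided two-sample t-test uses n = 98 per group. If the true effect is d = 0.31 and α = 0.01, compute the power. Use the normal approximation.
Power ≈ 0.34

Power calculation (two-sample t-test, normal approximation):
z_β = d · √(n/2) - z_{α/2}
z_β = 0.31 · √(98/2) - 2.576
z_β = 0.31 · 7.000 - 2.576
z_β = -0.406

Power = Φ(z_β) = Φ(-0.406) ≈ 0.342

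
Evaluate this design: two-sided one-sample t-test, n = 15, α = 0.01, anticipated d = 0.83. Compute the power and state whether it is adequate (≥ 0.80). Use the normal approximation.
Power ≈ 0.74; the study is underpowered (power < 0.80)

Power calculation (one-sample t-test, normal approximation):
z_β = d · √n - z_{α/2}
z_β = 0.83 · √15 - 2.576
z_β = 0.83 · 3.873 - 2.576
z_β = 0.639

Power = Φ(z_β) = Φ(0.639) ≈ 0.739

Effect size d = 0.83 is large by Cohen's convention (0.2/0.5/0.8).

Threshold: power ≥ 0.80 is conventionally adequate.
Power ≈ 0.74 → the study is underpowered (power < 0.80).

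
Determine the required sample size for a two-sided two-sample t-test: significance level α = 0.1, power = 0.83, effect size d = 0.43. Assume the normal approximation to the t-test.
n = 74 per group

Sample size formula (two-sample t-test, normal approximation):
n = 2 · ((z_{α/2} + z_β) / d)²

z_{α/2} = 1.645 (for α = 0.1, two-sided)
z_β = 0.954 (for power = 0.83)
d = 0.43

n = 2 · ((1.645 + 0.954) / 0.43)²
n = 2 · (6.044)²
n ≈ 73.06
Round up to the next whole number: n = 74 per group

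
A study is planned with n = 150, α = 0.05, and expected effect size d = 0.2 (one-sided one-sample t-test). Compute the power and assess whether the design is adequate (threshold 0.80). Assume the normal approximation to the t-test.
Power ≈ 0.79; the study is underpowered (power < 0.80)

Power calculation (one-sample t-test, normal approximation):
z_β = d · √n - z_α
z_β = 0.2 · √150 - 1.645
z_β = 0.2 · 12.247 - 1.645
z_β = 0.805

Power = Φ(z_β) = Φ(0.805) ≈ 0.789

Effect size d = 0.2 is small by Cohen's convention (0.2/0.5/0.8).

Threshold: power ≥ 0.80 is conventionally adequate.
Power ≈ 0.79 → the study is underpowered (power < 0.80).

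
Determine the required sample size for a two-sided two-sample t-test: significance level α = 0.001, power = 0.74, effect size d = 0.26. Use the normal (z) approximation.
n = 458 per group

Sample size formula (two-sample t-test, normal approximation):
n = 2 · ((z_{α/2} + z_β) / d)²

z_{α/2} = 3.291 (for α = 0.001, two-sided)
z_β = 0.643 (for power = 0.74)
d = 0.26

n = 2 · ((3.291 + 0.643) / 0.26)²
n = 2 · (15.131)²
n ≈ 457.89
Round up to the next whole number: n = 458 per group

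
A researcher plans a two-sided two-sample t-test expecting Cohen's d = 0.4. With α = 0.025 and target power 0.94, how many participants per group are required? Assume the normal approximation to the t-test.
n = 181 per group

Sample size formula (two-sample t-test, normal approximation):
n = 2 · ((z_{α/2} + z_β) / d)²

z_{α/2} = 2.241 (for α = 0.025, two-sided)
z_β = 1.555 (for power = 0.94)
d = 0.4

n = 2 · ((2.241 + 1.555) / 0.4)²
n = 2 · (9.490)²
n ≈ 180.12
Round up to the next whole number: n = 181 per group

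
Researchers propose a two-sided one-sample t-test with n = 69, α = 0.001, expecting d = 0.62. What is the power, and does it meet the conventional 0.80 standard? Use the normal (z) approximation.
Power ≈ 0.97; the study is adequately powered (power ≥ 0.80)

Power calculation (one-sample t-test, normal approximation):
z_β = d · √n - z_{α/2}
z_β = 0.62 · √69 - 3.291
z_β = 0.62 · 8.307 - 3.291
z_β = 1.860

Power = Φ(z_β) = Φ(1.860) ≈ 0.969

Effect size d = 0.62 is medium by Cohen's convention (0.2/0.5/0.8).

Threshold: power ≥ 0.80 is conventionally adequate.
Power ≈ 0.97 → the study is adequately powered (power ≥ 0.80).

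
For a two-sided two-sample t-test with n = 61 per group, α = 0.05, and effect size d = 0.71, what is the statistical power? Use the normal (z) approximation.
Power ≈ 0.98

Power calculation (two-sample t-test, normal approximation):
z_β = d · √(n/2) - z_{α/2}
z_β = 0.71 · √(61/2) - 1.960
z_β = 0.71 · 5.523 - 1.960
z_β = 1.961

Power = Φ(z_β) = Φ(1.961) ≈ 0.975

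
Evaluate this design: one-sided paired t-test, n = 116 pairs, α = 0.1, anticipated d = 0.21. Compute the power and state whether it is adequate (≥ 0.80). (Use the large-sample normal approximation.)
Power ≈ 0.84; the study is adequately powered (power ≥ 0.80)

Power calculation (paired t-test, normal approximation):
z_β = d · √n - z_α
z_β = 0.21 · √116 - 1.282
z_β = 0.21 · 10.770 - 1.282
z_β = 0.980

Power = Φ(z_β) = Φ(0.980) ≈ 0.837

Effect size d = 0.21 is small by Cohen's convention (0.2/0.5/0.8).

Threshold: power ≥ 0.80 is conventionally adequate.
Power ≈ 0.84 → the study is adequately powered (power ≥ 0.80).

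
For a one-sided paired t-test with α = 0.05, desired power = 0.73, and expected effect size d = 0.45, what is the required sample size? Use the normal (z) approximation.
n = 26 pairs

Sample size formula (paired t-test, normal approximation):
n = ((z_α + z_β) / d)²

z_α = 1.645 (for α = 0.05, one-sided)
z_β = 0.613 (for power = 0.73)
d = 0.45

n = ((1.645 + 0.613) / 0.45)²
n = (5.018)²
n ≈ 25.18
Round up to the next whole number: n = 26 pairs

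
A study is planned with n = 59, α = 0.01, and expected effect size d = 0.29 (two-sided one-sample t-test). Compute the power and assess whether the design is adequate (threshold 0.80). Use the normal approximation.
Power ≈ 0.36; the study is underpowered (power < 0.80)

Power calculation (one-sample t-test, normal approximation):
z_β = d · √n - z_{α/2}
z_β = 0.29 · √59 - 2.576
z_β = 0.29 · 7.681 - 2.576
z_β = -0.348

Power = Φ(z_β) = Φ(-0.348) ≈ 0.364

Effect size d = 0.29 is small by Cohen's convention (0.2/0.5/0.8).

Threshold: power ≥ 0.80 is conventionally adequate.
Power ≈ 0.36 → the study is underpowered (power < 0.80).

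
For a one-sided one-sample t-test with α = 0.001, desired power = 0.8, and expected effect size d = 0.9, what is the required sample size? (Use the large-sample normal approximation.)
n = 20

Sample size formula (one-sample t-test, normal approximation):
n = ((z_α + z_β) / d)²

z_α = 3.090 (for α = 0.001, one-sided)
z_β = 0.842 (for power = 0.8)
d = 0.9

n = ((3.090 + 0.842) / 0.9)²
n = (4.369)²
n ≈ 19.09
Round up to the next whole number: n = 20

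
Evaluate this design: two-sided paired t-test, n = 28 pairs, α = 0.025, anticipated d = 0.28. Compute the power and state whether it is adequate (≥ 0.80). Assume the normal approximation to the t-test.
Power ≈ 0.22; the study is underpowered (power < 0.80)

Power calculation (paired t-test, normal approximation):
z_β = d · √n - z_{α/2}
z_β = 0.28 · √28 - 2.241
z_β = 0.28 · 5.292 - 2.241
z_β = -0.760

Power = Φ(z_β) = Φ(-0.760) ≈ 0.224

Effect size d = 0.28 is small by Cohen's convention (0.2/0.5/0.8).

Threshold: power ≥ 0.80 is conventionally adequate.
Power ≈ 0.22 → the study is underpowered (power < 0.80).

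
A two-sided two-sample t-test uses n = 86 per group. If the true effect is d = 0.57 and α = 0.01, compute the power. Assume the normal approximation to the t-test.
Power ≈ 0.88

Power calculation (two-sample t-test, normal approximation):
z_β = d · √(n/2) - z_{α/2}
z_β = 0.57 · √(86/2) - 2.576
z_β = 0.57 · 6.557 - 2.576
z_β = 1.162

Power = Φ(z_β) = Φ(1.162) ≈ 0.877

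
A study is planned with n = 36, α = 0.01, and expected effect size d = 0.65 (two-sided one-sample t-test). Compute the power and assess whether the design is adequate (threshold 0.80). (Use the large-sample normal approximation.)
Power ≈ 0.91; the study is adequately powered (power ≥ 0.80)

Power calculation (one-sample t-test, normal approximation):
z_β = d · √n - z_{α/2}
z_β = 0.65 · √36 - 2.576
z_β = 0.65 · 6.000 - 2.576
z_β = 1.324

Power = Φ(z_β) = Φ(1.324) ≈ 0.907

Effect size d = 0.65 is medium by Cohen's convention (0.2/0.5/0.8).

Threshold: power ≥ 0.80 is conventionally adequate.
Power ≈ 0.91 → the study is adequately powered (power ≥ 0.80).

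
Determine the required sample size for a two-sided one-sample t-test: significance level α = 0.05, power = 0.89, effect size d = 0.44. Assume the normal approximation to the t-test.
n = 53

Sample size formula (one-sample t-test, normal approximation):
n = ((z_{α/2} + z_β) / d)²

z_{α/2} = 1.960 (for α = 0.05, two-sided)
z_β = 1.227 (for power = 0.89)
d = 0.44

n = ((1.960 + 1.227) / 0.44)²
n = (7.243)²
n ≈ 52.46
Round up to the next whole number: n = 53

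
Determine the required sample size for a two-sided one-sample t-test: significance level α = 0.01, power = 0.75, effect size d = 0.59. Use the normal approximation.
n = 31

Sample size formula (one-sample t-test, normal approximation):
n = ((z_{α/2} + z_β) / d)²

z_{α/2} = 2.576 (for α = 0.01, two-sided)
z_β = 0.674 (for power = 0.75)
d = 0.59

n = ((2.576 + 0.674) / 0.59)²
n = (5.508)²
n ≈ 30.34
Round up to the next whole number: n = 31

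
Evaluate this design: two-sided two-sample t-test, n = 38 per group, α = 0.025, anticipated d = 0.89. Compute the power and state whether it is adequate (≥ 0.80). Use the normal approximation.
Power ≈ 0.95; the study is adequately powered (power ≥ 0.80)

Power calculation (two-sample t-test, normal approximation):
z_β = d · √(n/2) - z_{α/2}
z_β = 0.89 · √(38/2) - 2.241
z_β = 0.89 · 4.359 - 2.241
z_β = 1.638

Power = Φ(z_β) = Φ(1.638) ≈ 0.949

Effect size d = 0.89 is large by Cohen's convention (0.2/0.5/0.8).

Threshold: power ≥ 0.80 is conventionally adequate.
Power ≈ 0.95 → the study is adequately powered (power ≥ 0.80).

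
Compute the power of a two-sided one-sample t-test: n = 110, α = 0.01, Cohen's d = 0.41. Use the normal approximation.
Power ≈ 0.96

Power calculation (one-sample t-test, normal approximation):
z_β = d · √n - z_{α/2}
z_β = 0.41 · √110 - 2.576
z_β = 0.41 · 10.488 - 2.576
z_β = 1.724

Power = Φ(z_β) = Φ(1.724) ≈ 0.958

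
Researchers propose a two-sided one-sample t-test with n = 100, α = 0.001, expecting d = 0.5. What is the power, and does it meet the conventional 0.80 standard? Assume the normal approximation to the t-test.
Power ≈ 0.96; the study is adequately powered (power ≥ 0.80)

Power calculation (one-sample t-test, normal approximation):
z_β = d · √n - z_{α/2}
z_β = 0.5 · √100 - 3.291
z_β = 0.5 · 10.000 - 3.291
z_β = 1.709

Power = Φ(z_β) = Φ(1.709) ≈ 0.956

Effect size d = 0.5 is medium by Cohen's convention (0.2/0.5/0.8).

Threshold: power ≥ 0.80 is conventionally adequate.
Power ≈ 0.96 → the study is adequately powered (power ≥ 0.80).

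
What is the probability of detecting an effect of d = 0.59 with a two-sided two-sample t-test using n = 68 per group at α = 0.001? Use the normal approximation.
Power ≈ 0.56

Power calculation (two-sample t-test, normal approximation):
z_β = d · √(n/2) - z_{α/2}
z_β = 0.59 · √(68/2) - 3.291
z_β = 0.59 · 5.831 - 3.291
z_β = 0.150

Power = Φ(z_β) = Φ(0.150) ≈ 0.560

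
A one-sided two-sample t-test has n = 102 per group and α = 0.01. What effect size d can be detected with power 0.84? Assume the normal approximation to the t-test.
d ≈ 0.47

Minimum detectable effect (two-sample t-test, normal approximation):
d = (z_α + z_β) / √(n/2)
d = (2.326 + 0.994) / √(102/2)
d = 3.321 / 7.141
d ≈ 0.47

By Cohen's convention (0.2 small / 0.5 medium / 0.8 large): small effect.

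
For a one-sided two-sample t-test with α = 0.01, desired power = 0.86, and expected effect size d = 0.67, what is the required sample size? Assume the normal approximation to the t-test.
n = 52 per group

Sample size formula (two-sample t-test, normal approximation):
n = 2 · ((z_α + z_β) / d)²

z_α = 2.326 (for α = 0.01, one-sided)
z_β = 1.080 (for power = 0.86)
d = 0.67

n = 2 · ((2.326 + 1.080) / 0.67)²
n = 2 · (5.084)²
n ≈ 51.69
Round up to the next whole number: n = 52 per group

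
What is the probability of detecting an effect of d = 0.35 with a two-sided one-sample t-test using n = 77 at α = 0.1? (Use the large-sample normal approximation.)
Power ≈ 0.92

Power calculation (one-sample t-test, normal approximation):
z_β = d · √n - z_{α/2}
z_β = 0.35 · √77 - 1.645
z_β = 0.35 · 8.775 - 1.645
z_β = 1.426

Power = Φ(z_β) = Φ(1.426) ≈ 0.923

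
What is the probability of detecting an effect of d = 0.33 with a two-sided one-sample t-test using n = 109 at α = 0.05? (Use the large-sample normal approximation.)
Power ≈ 0.93

Power calculation (one-sample t-test, normal approximation):
z_β = d · √n - z_{α/2}
z_β = 0.33 · √109 - 1.960
z_β = 0.33 · 10.440 - 1.960
z_β = 1.485

Power = Φ(z_β) = Φ(1.485) ≈ 0.931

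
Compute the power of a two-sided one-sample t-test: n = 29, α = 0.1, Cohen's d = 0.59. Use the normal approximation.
Power ≈ 0.94

Power calculation (one-sample t-test, normal approximation):
z_β = d · √n - z_{α/2}
z_β = 0.59 · √29 - 1.645
z_β = 0.59 · 5.385 - 1.645
z_β = 1.532

Power = Φ(z_β) = Φ(1.532) ≈ 0.937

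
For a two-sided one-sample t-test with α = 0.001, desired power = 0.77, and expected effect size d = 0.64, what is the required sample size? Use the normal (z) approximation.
n = 40

Sample size formula (one-sample t-test, normal approximation):
n = ((z_{α/2} + z_β) / d)²

z_{α/2} = 3.291 (for α = 0.001, two-sided)
z_β = 0.739 (for power = 0.77)
d = 0.64

n = ((3.291 + 0.739) / 0.64)²
n = (6.297)²
n ≈ 39.65
Round up to the next whole number: n = 40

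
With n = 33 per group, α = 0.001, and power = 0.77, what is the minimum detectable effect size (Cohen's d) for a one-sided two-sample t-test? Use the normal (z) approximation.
d ≈ 0.94

Minimum detectable effect (two-sample t-test, normal approximation):
d = (z_α + z_β) / √(n/2)
d = (3.090 + 0.739) / √(33/2)
d = 3.829 / 4.062
d ≈ 0.94

By Cohen's convention (0.2 small / 0.5 medium / 0.8 large): large effect.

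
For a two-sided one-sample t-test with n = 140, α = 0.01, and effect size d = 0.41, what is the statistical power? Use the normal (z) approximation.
Power ≈ 0.99

Power calculation (one-sample t-test, normal approximation):
z_β = d · √n - z_{α/2}
z_β = 0.41 · √140 - 2.576
z_β = 0.41 · 11.832 - 2.576
z_β = 2.275

Power = Φ(z_β) = Φ(2.275) ≈ 0.989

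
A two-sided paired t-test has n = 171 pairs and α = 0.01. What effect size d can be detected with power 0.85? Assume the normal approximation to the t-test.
d ≈ 0.28

Minimum detectable effect (paired t-test, normal approximation):
d = (z_{α/2} + z_β) / √n
d = (2.576 + 1.036) / √171
d = 3.612 / 13.077
d ≈ 0.28

By Cohen's convention (0.2 small / 0.5 medium / 0.8 large): small effect.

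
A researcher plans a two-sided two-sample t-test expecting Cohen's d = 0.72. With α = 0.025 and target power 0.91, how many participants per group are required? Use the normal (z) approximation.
n = 50 per group

Sample size formula (two-sample t-test, normal approximation):
n = 2 · ((z_{α/2} + z_β) / d)²

z_{α/2} = 2.241 (for α = 0.025, two-sided)
z_β = 1.341 (for power = 0.91)
d = 0.72

n = 2 · ((2.241 + 1.341) / 0.72)²
n = 2 · (4.975)²
n ≈ 49.50
Round up to the next whole number: n = 50 per group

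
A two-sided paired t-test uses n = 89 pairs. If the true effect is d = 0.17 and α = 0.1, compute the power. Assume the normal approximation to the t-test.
Power ≈ 0.48

Power calculation (paired t-test, normal approximation):
z_β = d · √n - z_{α/2}
z_β = 0.17 · √89 - 1.645
z_β = 0.17 · 9.434 - 1.645
z_β = -0.041

Power = Φ(z_β) = Φ(-0.041) ≈ 0.484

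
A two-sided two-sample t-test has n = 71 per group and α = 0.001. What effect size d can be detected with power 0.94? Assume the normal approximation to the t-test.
d ≈ 0.81

Minimum detectable effect (two-sample t-test, normal approximation):
d = (z_{α/2} + z_β) / √(n/2)
d = (3.291 + 1.555) / √(71/2)
d = 4.845 / 5.958
d ≈ 0.81

By Cohen's convention (0.2 small / 0.5 medium / 0.8 large): large effect.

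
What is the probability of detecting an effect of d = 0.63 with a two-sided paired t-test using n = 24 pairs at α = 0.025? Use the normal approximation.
Power ≈ 0.80

Power calculation (paired t-test, normal approximation):
z_β = d · √n - z_{α/2}
z_β = 0.63 · √24 - 2.241
z_β = 0.63 · 4.899 - 2.241
z_β = 0.845

Power = Φ(z_β) = Φ(0.845) ≈ 0.801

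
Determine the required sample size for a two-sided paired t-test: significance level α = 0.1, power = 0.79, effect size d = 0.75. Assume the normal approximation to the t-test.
n = 11 pairs

Sample size formula (paired t-test, normal approximation):
n = ((z_{α/2} + z_β) / d)²

z_{α/2} = 1.645 (for α = 0.1, two-sided)
z_β = 0.806 (for power = 0.79)
d = 0.75

n = ((1.645 + 0.806) / 0.75)²
n = (3.268)²
n ≈ 10.68
Round up to the next whole number: n = 11 pairs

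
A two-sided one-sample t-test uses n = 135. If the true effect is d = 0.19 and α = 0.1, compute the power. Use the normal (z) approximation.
Power ≈ 0.71

Power calculation (one-sample t-test, normal approximation):
z_β = d · √n - z_{α/2}
z_β = 0.19 · √135 - 1.645
z_β = 0.19 · 11.619 - 1.645
z_β = 0.563

Power = Φ(z_β) = Φ(0.563) ≈ 0.713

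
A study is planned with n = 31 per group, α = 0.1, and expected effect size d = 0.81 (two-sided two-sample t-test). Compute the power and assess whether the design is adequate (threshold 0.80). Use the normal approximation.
Power ≈ 0.94; the study is adequately powered (power ≥ 0.80)

Power calculation (two-sample t-test, normal approximation):
z_β = d · √(n/2) - z_{α/2}
z_β = 0.81 · √(31/2) - 1.645
z_β = 0.81 · 3.937 - 1.645
z_β = 1.544

Power = Φ(z_β) = Φ(1.544) ≈ 0.939

Effect size d = 0.81 is large by Cohen's convention (0.2/0.5/0.8).

Threshold: power ≥ 0.80 is conventionally adequate.
Power ≈ 0.94 → the study is adequately powered (power ≥ 0.80).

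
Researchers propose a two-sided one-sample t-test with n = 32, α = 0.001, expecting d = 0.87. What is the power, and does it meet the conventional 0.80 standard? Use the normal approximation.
Power ≈ 0.95; the study is adequately powered (power ≥ 0.80)

Power calculation (one-sample t-test, normal approximation):
z_β = d · √n - z_{α/2}
z_β = 0.87 · √32 - 3.291
z_β = 0.87 · 5.657 - 3.291
z_β = 1.631

Power = Φ(z_β) = Φ(1.631) ≈ 0.949

Effect size d = 0.87 is large by Cohen's convention (0.2/0.5/0.8).

Threshold: power ≥ 0.80 is conventionally adequate.
Power ≈ 0.95 → the study is adequately powered (power ≥ 0.80).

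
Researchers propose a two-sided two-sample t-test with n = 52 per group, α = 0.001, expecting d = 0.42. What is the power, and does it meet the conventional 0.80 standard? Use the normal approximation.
Power ≈ 0.13; the study is underpowered (power < 0.80)

Power calculation (two-sample t-test, normal approximation):
z_β = d · √(n/2) - z_{α/2}
z_β = 0.42 · √(52/2) - 3.291
z_β = 0.42 · 5.099 - 3.291
z_β = -1.149

Power = Φ(z_β) = Φ(-1.149) ≈ 0.125

Effect size d = 0.42 is small by Cohen's convention (0.2/0.5/0.8).

Threshold: power ≥ 0.80 is conventionally adequate.
Power ≈ 0.13 → the study is underpowered (power < 0.80).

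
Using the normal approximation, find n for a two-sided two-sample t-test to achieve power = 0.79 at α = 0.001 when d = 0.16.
n = 1312 per group

Sample size formula (two-sample t-test, normal approximation):
n = 2 · ((z_{α/2} + z_β) / d)²

z_{α/2} = 3.291 (for α = 0.001, two-sided)
z_β = 0.806 (for power = 0.79)
d = 0.16

n = 2 · ((3.291 + 0.806) / 0.16)²
n = 2 · (25.606)²
n ≈ 1311.33
Round up to the next whole number: n = 1312 per group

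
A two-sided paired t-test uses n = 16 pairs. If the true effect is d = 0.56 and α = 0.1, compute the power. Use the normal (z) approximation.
Power ≈ 0.72

Power calculation (paired t-test, normal approximation):
z_β = d · √n - z_{α/2}
z_β = 0.56 · √16 - 1.645
z_β = 0.56 · 4.000 - 1.645
z_β = 0.595

Power = Φ(z_β) = Φ(0.595) ≈ 0.724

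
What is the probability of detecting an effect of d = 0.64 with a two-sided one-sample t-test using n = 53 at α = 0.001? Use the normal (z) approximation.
Power ≈ 0.91

Power calculation (one-sample t-test, normal approximation):
z_β = d · √n - z_{α/2}
z_β = 0.64 · √53 - 3.291
z_β = 0.64 · 7.280 - 3.291
z_β = 1.369

Power = Φ(z_β) = Φ(1.369) ≈ 0.914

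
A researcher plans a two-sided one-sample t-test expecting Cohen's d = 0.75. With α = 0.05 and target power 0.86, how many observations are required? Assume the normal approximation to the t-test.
n = 17

Sample size formula (one-sample t-test, normal approximation):
n = ((z_{α/2} + z_β) / d)²

z_{α/2} = 1.960 (for α = 0.05, two-sided)
z_β = 1.080 (for power = 0.86)
d = 0.75

n = ((1.960 + 1.080) / 0.75)²
n = (4.053)²
n ≈ 16.43
Round up to the next whole number: n = 17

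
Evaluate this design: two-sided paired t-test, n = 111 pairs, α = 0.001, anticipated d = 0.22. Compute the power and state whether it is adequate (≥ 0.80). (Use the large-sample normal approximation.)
Power ≈ 0.17; the study is underpowered (power < 0.80)

Power calculation (paired t-test, normal approximation):
z_β = d · √n - z_{α/2}
z_β = 0.22 · √111 - 3.291
z_β = 0.22 · 10.536 - 3.291
z_β = -0.973

Power = Φ(z_β) = Φ(-0.973) ≈ 0.165

Effect size d = 0.22 is small by Cohen's convention (0.2/0.5/0.8).

Threshold: power ≥ 0.80 is conventionally adequate.
Power ≈ 0.17 → the study is underpowered (power < 0.80).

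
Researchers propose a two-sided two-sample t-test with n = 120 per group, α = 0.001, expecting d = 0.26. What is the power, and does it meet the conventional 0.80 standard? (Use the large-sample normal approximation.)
Power ≈ 0.10; the study is underpowered (power < 0.80)

Power calculation (two-sample t-test, normal approximation):
z_β = d · √(n/2) - z_{α/2}
z_β = 0.26 · √(120/2) - 3.291
z_β = 0.26 · 7.746 - 3.291
z_β = -1.277

Power = Φ(z_β) = Φ(-1.277) ≈ 0.101

Effect size d = 0.26 is small by Cohen's convention (0.2/0.5/0.8).

Threshold: power ≥ 0.80 is conventionally adequate.
Power ≈ 0.10 → the study is underpowered (power < 0.80).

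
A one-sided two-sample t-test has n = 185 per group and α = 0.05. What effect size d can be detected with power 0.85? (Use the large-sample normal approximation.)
d ≈ 0.28

Minimum detectable effect (two-sample t-test, normal approximation):
d = (z_α + z_β) / √(n/2)
d = (1.645 + 1.036) / √(185/2)
d = 2.681 / 9.618
d ≈ 0.28

By Cohen's convention (0.2 small / 0.5 medium / 0.8 large): small effect.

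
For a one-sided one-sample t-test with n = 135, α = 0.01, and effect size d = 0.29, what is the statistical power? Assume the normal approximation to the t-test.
Power ≈ 0.85

Power calculation (one-sample t-test, normal approximation):
z_β = d · √n - z_α
z_β = 0.29 · √135 - 2.326
z_β = 0.29 · 11.619 - 2.326
z_β = 1.043

Power = Φ(z_β) = Φ(1.043) ≈ 0.852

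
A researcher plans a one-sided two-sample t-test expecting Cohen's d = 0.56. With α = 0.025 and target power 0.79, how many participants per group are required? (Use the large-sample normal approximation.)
n = 49 per group

Sample size formula (two-sample t-test, normal approximation):
n = 2 · ((z_α + z_β) / d)²

z_α = 1.960 (for α = 0.025, one-sided)
z_β = 0.806 (for power = 0.79)
d = 0.56

n = 2 · ((1.960 + 0.806) / 0.56)²
n = 2 · (4.939)²
n ≈ 48.79
Round up to the next whole number: n = 49 per group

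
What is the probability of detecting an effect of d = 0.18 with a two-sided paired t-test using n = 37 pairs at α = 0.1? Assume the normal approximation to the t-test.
Power ≈ 0.29

Power calculation (paired t-test, normal approximation):
z_β = d · √n - z_{α/2}
z_β = 0.18 · √37 - 1.645
z_β = 0.18 · 6.083 - 1.645
z_β = -0.550

Power = Φ(z_β) = Φ(-0.550) ≈ 0.291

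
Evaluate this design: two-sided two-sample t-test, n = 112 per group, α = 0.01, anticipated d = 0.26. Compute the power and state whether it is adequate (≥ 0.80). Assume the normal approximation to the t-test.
Power ≈ 0.26; the study is underpowered (power < 0.80)

Power calculation (two-sample t-test, normal approximation):
z_β = d · √(n/2) - z_{α/2}
z_β = 0.26 · √(112/2) - 2.576
z_β = 0.26 · 7.483 - 2.576
z_β = -0.630

Power = Φ(z_β) = Φ(-0.630) ≈ 0.264

Effect size d = 0.26 is small by Cohen's convention (0.2/0.5/0.8).

Threshold: power ≥ 0.80 is conventionally adequate.
Power ≈ 0.26 → the study is underpowered (power < 0.80).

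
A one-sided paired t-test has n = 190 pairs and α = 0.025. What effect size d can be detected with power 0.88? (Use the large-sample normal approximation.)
d ≈ 0.23

Minimum detectable effect (paired t-test, normal approximation):
d = (z_α + z_β) / √n
d = (1.960 + 1.175) / √190
d = 3.135 / 13.784
d ≈ 0.23

By Cohen's convention (0.2 small / 0.5 medium / 0.8 large): small effect.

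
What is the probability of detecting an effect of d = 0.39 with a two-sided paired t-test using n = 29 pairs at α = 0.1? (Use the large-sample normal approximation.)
Power ≈ 0.68

Power calculation (paired t-test, normal approximation):
z_β = d · √n - z_{α/2}
z_β = 0.39 · √29 - 1.645
z_β = 0.39 · 5.385 - 1.645
z_β = 0.455

Power = Φ(z_β) = Φ(0.455) ≈ 0.676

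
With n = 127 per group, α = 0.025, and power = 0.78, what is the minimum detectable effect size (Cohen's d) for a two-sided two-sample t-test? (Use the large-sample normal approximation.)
d ≈ 0.38

Minimum detectable effect (two-sample t-test, normal approximation):
d = (z_{α/2} + z_β) / √(n/2)
d = (2.241 + 0.772) / √(127/2)
d = 3.014 / 7.969
d ≈ 0.38

By Cohen's convention (0.2 small / 0.5 medium / 0.8 large): small effect.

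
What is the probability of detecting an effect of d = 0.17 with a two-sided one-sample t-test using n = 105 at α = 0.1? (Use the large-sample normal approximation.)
Power ≈ 0.54

Power calculation (one-sample t-test, normal approximation):
z_β = d · √n - z_{α/2}
z_β = 0.17 · √105 - 1.645
z_β = 0.17 · 10.247 - 1.645
z_β = 0.097

Power = Φ(z_β) = Φ(0.097) ≈ 0.539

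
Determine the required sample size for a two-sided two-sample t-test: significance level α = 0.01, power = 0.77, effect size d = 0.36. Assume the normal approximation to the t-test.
n = 170 per group

Sample size formula (two-sample t-test, normal approximation):
n = 2 · ((z_{α/2} + z_β) / d)²

z_{α/2} = 2.576 (for α = 0.01, two-sided)
z_β = 0.739 (for power = 0.77)
d = 0.36

n = 2 · ((2.576 + 0.739) / 0.36)²
n = 2 · (9.208)²
n ≈ 169.57
Round up to the next whole number: n = 170 per group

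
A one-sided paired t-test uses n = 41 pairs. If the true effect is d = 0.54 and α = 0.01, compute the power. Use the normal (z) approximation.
Power ≈ 0.87

Power calculation (paired t-test, normal approximation):
z_β = d · √n - z_α
z_β = 0.54 · √41 - 2.326
z_β = 0.54 · 6.403 - 2.326
z_β = 1.131

Power = Φ(z_β) = Φ(1.131) ≈ 0.871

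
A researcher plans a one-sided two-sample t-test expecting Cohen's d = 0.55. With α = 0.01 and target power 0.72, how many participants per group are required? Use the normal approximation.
n = 56 per group

Sample size formula (two-sample t-test, normal approximation):
n = 2 · ((z_α + z_β) / d)²

z_α = 2.326 (for α = 0.01, one-sided)
z_β = 0.583 (for power = 0.72)
d = 0.55

n = 2 · ((2.326 + 0.583) / 0.55)²
n = 2 · (5.289)²
n ≈ 55.95
Round up to the next whole number: n = 56 per group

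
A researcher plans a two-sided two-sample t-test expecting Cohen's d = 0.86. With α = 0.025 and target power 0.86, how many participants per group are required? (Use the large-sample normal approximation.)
n = 30 per group

Sample size formula (two-sample t-test, normal approximation):
n = 2 · ((z_{α/2} + z_β) / d)²

z_{α/2} = 2.241 (for α = 0.025, two-sided)
z_β = 1.080 (for power = 0.86)
d = 0.86

n = 2 · ((2.241 + 1.080) / 0.86)²
n = 2 · (3.862)²
n ≈ 29.83
Round up to the next whole number: n = 30 per group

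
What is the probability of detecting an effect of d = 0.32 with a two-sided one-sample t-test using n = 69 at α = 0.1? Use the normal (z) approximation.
Power ≈ 0.84

Power calculation (one-sample t-test, normal approximation):
z_β = d · √n - z_{α/2}
z_β = 0.32 · √69 - 1.645
z_β = 0.32 · 8.307 - 1.645
z_β = 1.013

Power = Φ(z_β) = Φ(1.013) ≈ 0.845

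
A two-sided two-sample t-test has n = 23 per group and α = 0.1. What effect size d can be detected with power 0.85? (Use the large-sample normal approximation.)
d ≈ 0.79

Minimum detectable effect (two-sample t-test, normal approximation):
d = (z_{α/2} + z_β) / √(n/2)
d = (1.645 + 1.036) / √(23/2)
d = 2.681 / 3.391
d ≈ 0.79

By Cohen's convention (0.2 small / 0.5 medium / 0.8 large): medium effect.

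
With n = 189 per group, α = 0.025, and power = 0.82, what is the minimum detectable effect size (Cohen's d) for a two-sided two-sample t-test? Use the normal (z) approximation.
d ≈ 0.32

Minimum detectable effect (two-sample t-test, normal approximation):
d = (z_{α/2} + z_β) / √(n/2)
d = (2.241 + 0.915) / √(189/2)
d = 3.157 / 9.721
d ≈ 0.32

By Cohen's convention (0.2 small / 0.5 medium / 0.8 large): small effect.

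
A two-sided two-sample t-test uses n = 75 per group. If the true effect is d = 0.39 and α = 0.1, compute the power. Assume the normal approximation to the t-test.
Power ≈ 0.77

Power calculation (two-sample t-test, normal approximation):
z_β = d · √(n/2) - z_{α/2}
z_β = 0.39 · √(75/2) - 1.645
z_β = 0.39 · 6.124 - 1.645
z_β = 0.743

Power = Φ(z_β) = Φ(0.743) ≈ 0.771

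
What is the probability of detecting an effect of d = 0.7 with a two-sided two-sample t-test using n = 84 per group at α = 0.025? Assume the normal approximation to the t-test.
Power ≈ 0.99

Power calculation (two-sample t-test, normal approximation):
z_β = d · √(n/2) - z_{α/2}
z_β = 0.7 · √(84/2) - 2.241
z_β = 0.7 · 6.481 - 2.241
z_β = 2.295

Power = Φ(z_β) = Φ(2.295) ≈ 0.989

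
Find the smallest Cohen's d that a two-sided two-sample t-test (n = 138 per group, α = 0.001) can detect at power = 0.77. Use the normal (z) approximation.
d ≈ 0.49

Minimum detectable effect (two-sample t-test, normal approximation):
d = (z_{α/2} + z_β) / √(n/2)
d = (3.291 + 0.739) / √(138/2)
d = 4.029 / 8.307
d ≈ 0.49

By Cohen's convention (0.2 small / 0.5 medium / 0.8 large): small effect.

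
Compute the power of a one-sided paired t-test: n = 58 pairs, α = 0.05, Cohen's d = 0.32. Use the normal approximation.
Power ≈ 0.79

Power calculation (paired t-test, normal approximation):
z_β = d · √n - z_α
z_β = 0.32 · √58 - 1.645
z_β = 0.32 · 7.616 - 1.645
z_β = 0.792

Power = Φ(z_β) = Φ(0.792) ≈ 0.786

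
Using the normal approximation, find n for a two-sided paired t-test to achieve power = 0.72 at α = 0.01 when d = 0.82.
n = 15 pairs

Sample size formula (paired t-test, normal approximation):
n = ((z_{α/2} + z_β) / d)²

z_{α/2} = 2.576 (for α = 0.01, two-sided)
z_β = 0.583 (for power = 0.72)
d = 0.82

n = ((2.576 + 0.583) / 0.82)²
n = (3.852)²
n ≈ 14.84
Round up to the next whole number: n = 15 pairs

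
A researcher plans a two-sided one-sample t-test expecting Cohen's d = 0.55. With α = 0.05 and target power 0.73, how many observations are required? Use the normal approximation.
n = 22

Sample size formula (one-sample t-test, normal approximation):
n = ((z_{α/2} + z_β) / d)²

z_{α/2} = 1.960 (for α = 0.05, two-sided)
z_β = 0.613 (for power = 0.73)
d = 0.55

n = ((1.960 + 0.613) / 0.55)²
n = (4.678)²
n ≈ 21.88
Round up to the next whole number: n = 22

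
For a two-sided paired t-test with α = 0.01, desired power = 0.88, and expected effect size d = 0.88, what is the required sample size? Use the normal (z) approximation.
n = 19 pairs

Sample size formula (paired t-test, normal approximation):
n = ((z_{α/2} + z_β) / d)²

z_{α/2} = 2.576 (for α = 0.01, two-sided)
z_β = 1.175 (for power = 0.88)
d = 0.88

n = ((2.576 + 1.175) / 0.88)²
n = (4.263)²
n ≈ 18.17
Round up to the next whole number: n = 19 pairs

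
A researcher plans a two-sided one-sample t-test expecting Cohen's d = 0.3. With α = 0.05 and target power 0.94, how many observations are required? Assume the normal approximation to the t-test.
n = 138

Sample size formula (one-sample t-test, normal approximation):
n = ((z_{α/2} + z_β) / d)²

z_{α/2} = 1.960 (for α = 0.05, two-sided)
z_β = 1.555 (for power = 0.94)
d = 0.3

n = ((1.960 + 1.555) / 0.3)²
n = (11.717)²
n ≈ 137.29
Round up to the next whole number: n = 138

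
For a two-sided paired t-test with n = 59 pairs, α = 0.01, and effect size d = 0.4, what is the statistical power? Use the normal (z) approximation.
Power ≈ 0.69

Power calculation (paired t-test, normal approximation):
z_β = d · √n - z_{α/2}
z_β = 0.4 · √59 - 2.576
z_β = 0.4 · 7.681 - 2.576
z_β = 0.497

Power = Φ(z_β) = Φ(0.497) ≈ 0.690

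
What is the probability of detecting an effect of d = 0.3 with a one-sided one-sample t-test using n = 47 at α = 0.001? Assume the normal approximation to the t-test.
Power ≈ 0.15

Power calculation (one-sample t-test, normal approximation):
z_β = d · √n - z_α
z_β = 0.3 · √47 - 3.090
z_β = 0.3 · 6.856 - 3.090
z_β = -1.034

Power = Φ(z_β) = Φ(-1.034) ≈ 0.151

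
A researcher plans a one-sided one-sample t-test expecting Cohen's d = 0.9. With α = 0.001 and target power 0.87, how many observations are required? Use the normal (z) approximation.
n = 22

Sample size formula (one-sample t-test, normal approximation):
n = ((z_α + z_β) / d)²

z_α = 3.090 (for α = 0.001, one-sided)
z_β = 1.126 (for power = 0.87)
d = 0.9

n = ((3.090 + 1.126) / 0.9)²
n = (4.684)²
n ≈ 21.94
Round up to the next whole number: n = 22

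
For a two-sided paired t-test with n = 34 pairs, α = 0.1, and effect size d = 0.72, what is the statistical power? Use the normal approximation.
Power ≈ 0.99

Power calculation (paired t-test, normal approximation):
z_β = d · √n - z_{α/2}
z_β = 0.72 · √34 - 1.645
z_β = 0.72 · 5.831 - 1.645
z_β = 2.553

Power = Φ(z_β) = Φ(2.553) ≈ 0.995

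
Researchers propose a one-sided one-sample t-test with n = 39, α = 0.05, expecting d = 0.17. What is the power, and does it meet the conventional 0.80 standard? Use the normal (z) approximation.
Power ≈ 0.28; the study is underpowered (power < 0.80)

Power calculation (one-sample t-test, normal approximation):
z_β = d · √n - z_α
z_β = 0.17 · √39 - 1.645
z_β = 0.17 · 6.245 - 1.645
z_β = -0.583

Power = Φ(z_β) = Φ(-0.583) ≈ 0.280

Effect size d = 0.17 is very small by Cohen's convention (0.2/0.5/0.8).

Threshold: power ≥ 0.80 is conventionally adequate.
Power ≈ 0.28 → the study is underpowered (power < 0.80).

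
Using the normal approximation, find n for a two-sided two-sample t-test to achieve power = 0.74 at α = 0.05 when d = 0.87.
n = 18 per group

Sample size formula (two-sample t-test, normal approximation):
n = 2 · ((z_{α/2} + z_β) / d)²

z_{α/2} = 1.960 (for α = 0.05, two-sided)
z_β = 0.643 (for power = 0.74)
d = 0.87

n = 2 · ((1.960 + 0.643) / 0.87)²
n = 2 · (2.992)²
n ≈ 17.90
Round up to the next whole number: n = 18 per group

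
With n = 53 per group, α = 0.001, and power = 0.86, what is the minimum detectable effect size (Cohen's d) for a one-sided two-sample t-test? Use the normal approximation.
d ≈ 0.81

Minimum detectable effect (two-sample t-test, normal approximation):
d = (z_α + z_β) / √(n/2)
d = (3.090 + 1.080) / √(53/2)
d = 4.171 / 5.148
d ≈ 0.81

By Cohen's convention (0.2 small / 0.5 medium / 0.8 large): large effect.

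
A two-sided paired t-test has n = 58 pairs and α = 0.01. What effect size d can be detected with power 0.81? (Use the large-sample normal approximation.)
d ≈ 0.45

Minimum detectable effect (paired t-test, normal approximation):
d = (z_{α/2} + z_β) / √n
d = (2.576 + 0.878) / √58
d = 3.454 / 7.616
d ≈ 0.45

By Cohen's convention (0.2 small / 0.5 medium / 0.8 large): small effect.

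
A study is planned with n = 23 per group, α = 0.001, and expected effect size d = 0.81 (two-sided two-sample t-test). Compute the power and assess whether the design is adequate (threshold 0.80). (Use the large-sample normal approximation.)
Power ≈ 0.29; the study is underpowered (power < 0.80)

Power calculation (two-sample t-test, normal approximation):
z_β = d · √(n/2) - z_{α/2}
z_β = 0.81 · √(23/2) - 3.291
z_β = 0.81 · 3.391 - 3.291
z_β = -0.544

Power = Φ(z_β) = Φ(-0.544) ≈ 0.293

Effect size d = 0.81 is large by Cohen's convention (0.2/0.5/0.8).

Threshold: power ≥ 0.80 is conventionally adequate.
Power ≈ 0.29 → the study is underpowered (power < 0.80).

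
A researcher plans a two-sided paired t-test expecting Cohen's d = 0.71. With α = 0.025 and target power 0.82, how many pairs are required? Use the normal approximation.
n = 20 pairs

Sample size formula (paired t-test, normal approximation):
n = ((z_{α/2} + z_β) / d)²

z_{α/2} = 2.241 (for α = 0.025, two-sided)
z_β = 0.915 (for power = 0.82)
d = 0.71

n = ((2.241 + 0.915) / 0.71)²
n = (4.445)²
n ≈ 19.76
Round up to the next whole number: n = 20 pairs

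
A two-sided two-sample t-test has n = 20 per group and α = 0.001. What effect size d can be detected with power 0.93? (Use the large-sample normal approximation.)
d ≈ 1.51

Minimum detectable effect (two-sample t-test, normal approximation):
d = (z_{α/2} + z_β) / √(n/2)
d = (3.291 + 1.476) / √(20/2)
d = 4.766 / 3.162
d ≈ 1.51

By Cohen's convention (0.2 small / 0.5 medium / 0.8 large): large effect.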